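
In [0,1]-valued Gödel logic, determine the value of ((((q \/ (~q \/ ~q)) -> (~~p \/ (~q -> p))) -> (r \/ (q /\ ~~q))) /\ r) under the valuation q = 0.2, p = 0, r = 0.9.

~q: Gödel ¬ of 0.2 = 0 (operand ≠ 0)
~q: Gödel ¬ of 0.2 = 0 (operand ≠ 0)
(~q \/ ~q) = max(0, 0) = 0
(q \/ (~q \/ ~q)) = max(0.2, 0) = 0.2
~p: Gödel ¬ of 0 = 1 (operand is 0)
~~p: Gödel ¬ of 1 = 0 (operand ≠ 0)
~q: Gödel ¬ of 0.2 = 0 (operand ≠ 0)
(~q -> p): 0 ≤ 0, so result = 1
(~~p \/ (~q -> p)) = max(0, 1) = 1
((q \/ (~q \/ ~q)) -> (~~p \/ (~q -> p))): 0.2 ≤ 1, so result = 1
~q: Gödel ¬ of 0.2 = 0 (operand ≠ 0)
~~q: Gödel ¬ of 0 = 1 (operand is 0)
(q /\ ~~q) = min(0.2, 1) = 0.2
(r \/ (q /\ ~~q)) = max(0.9, 0.2) = 0.9
(((q \/ (~q \/ ~q)) -> (~~p \/ (~q -> p))) -> (r \/ (q /\ ~~q))): 1 > 0.9, so result = 0.9
((((q \/ (~q \/ ~q)) -> (~~p \/ (~q -> p))) -> (r \/ (q /\ ~~q))) /\ r) = min(0.9, 0.9) = 0.9

0.90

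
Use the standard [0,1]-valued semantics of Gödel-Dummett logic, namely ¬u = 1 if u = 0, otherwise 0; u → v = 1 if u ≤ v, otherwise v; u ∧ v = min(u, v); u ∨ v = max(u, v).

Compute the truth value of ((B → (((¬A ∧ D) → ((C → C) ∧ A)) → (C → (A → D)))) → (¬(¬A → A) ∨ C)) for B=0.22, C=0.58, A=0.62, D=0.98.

¬A: Gödel ¬ of 0.62 = 0 (operand ≠ 0)
(¬A ∧ D) = min(0, 0.98) = 0
(C → C): 0.58 ≤ 0.58, so result = 1
((C → C) ∧ A) = min(1, 0.62) = 0.62
((¬A ∧ D) → ((C → C) ∧ A)): 0 ≤ 0.62, so result = 1
(A → D): 0.62 ≤ 0.98, so result = 1
(C → (A → D)): 0.58 ≤ 1, so result = 1
(((¬A ∧ D) → ((C → C) ∧ A)) → (C → (A → D))): 1 ≤ 1, so result = 1
(B → (((¬A ∧ D) → ((C → C) ∧ A)) → (C → (A → D)))): 0.22 ≤ 1, so result = 1
¬A: Gödel ¬ of 0.62 = 0 (operand ≠ 0)
(¬A → A): 0 ≤ 0.62, so result = 1
¬(¬A → A): Gödel ¬ of 1 = 0 (operand ≠ 0)
(¬(¬A → A) ∨ C) = max(0, 0.58) = 0.58
((B → (((¬A ∧ D) → ((C → C) ∧ A)) → (C → (A → D)))) → (¬(¬A → A) ∨ C)): 1 > 0.58, so result = 0.58

0.58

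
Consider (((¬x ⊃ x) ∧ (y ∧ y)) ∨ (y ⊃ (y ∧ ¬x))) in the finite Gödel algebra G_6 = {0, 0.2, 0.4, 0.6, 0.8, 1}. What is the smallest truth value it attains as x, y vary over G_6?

The minimum is attained at x = 0.2, y = 0.2:
  ¬x: Gödel ¬ of 0.2 = 0 (operand ≠ 0)
  (¬x ⊃ x): 0 ≤ 0.2, so result = 1
  (y ∧ y) = min(0.2, 0.2) = 0.2
  ((¬x ⊃ x) ∧ (y ∧ y)) = min(1, 0.2) = 0.2
  ¬x: Gödel ¬ of 0.2 = 0 (operand ≠ 0)
  (y ∧ ¬x) = min(0.2, 0) = 0
  (y ⊃ (y ∧ ¬x)): 0.2 > 0, so result = 0
  (((¬x ⊃ x) ∧ (y ∧ y)) ∨ (y ⊃ (y ∧ ¬x))) = max(0.2, 0) = 0.2
Checking all 36 assignments confirms none give a value below 0.20.

0.20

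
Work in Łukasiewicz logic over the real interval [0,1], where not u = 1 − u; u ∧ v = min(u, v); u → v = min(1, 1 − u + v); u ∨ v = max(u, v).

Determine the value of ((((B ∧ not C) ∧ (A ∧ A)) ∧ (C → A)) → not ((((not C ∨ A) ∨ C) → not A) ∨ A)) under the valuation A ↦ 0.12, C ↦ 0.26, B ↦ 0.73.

0.88

not C: Łukasiewicz ¬ gives 1 − 0.26 = 0.74
(B ∧ not C) = min(0.73, 0.74) = 0.73
(A ∧ A) = min(0.12, 0.12) = 0.12
((B ∧ not C) ∧ (A ∧ A)) = min(0.73, 0.12) = 0.12
(C → A): min(1, 1 − 0.26 + 0.12) = 0.86
(((B ∧ not C) ∧ (A ∧ A)) ∧ (C → A)) = min(0.12, 0.86) = 0.12
not C: Łukasiewicz ¬ gives 1 − 0.26 = 0.74
(not C ∨ A) = max(0.74, 0.12) = 0.74
((not C ∨ A) ∨ C) = max(0.74, 0.26) = 0.74
not A: Łukasiewicz ¬ gives 1 − 0.12 = 0.88
(((not C ∨ A) ∨ C) → not A): min(1, 1 − 0.74 + 0.88) = 1
((((not C ∨ A) ∨ C) → not A) ∨ A) = max(1, 0.12) = 1
not ((((not C ∨ A) ∨ C) → not A) ∨ A): Łukasiewicz ¬ gives 1 − 1 = 0
((((B ∧ not C) ∧ (A ∧ A)) ∧ (C → A)) → not ((((not C ∨ A) ∨ C) → not A) ∨ A)): min(1, 1 − 0.12 + 0) = 0.88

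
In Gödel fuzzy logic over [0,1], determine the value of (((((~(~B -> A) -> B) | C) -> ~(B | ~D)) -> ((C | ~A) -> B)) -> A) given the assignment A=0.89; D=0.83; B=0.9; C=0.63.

~B: Gödel ¬ of 0.9 = 0 (operand ≠ 0)
(~B -> A): 0 ≤ 0.89, so result = 1
~(~B -> A): Gödel ¬ of 1 = 0 (operand ≠ 0)
(~(~B -> A) -> B): 0 ≤ 0.9, so result = 1
((~(~B -> A) -> B) | C) = max(1, 0.63) = 1
~D: Gödel ¬ of 0.83 = 0 (operand ≠ 0)
(B | ~D) = max(0.9, 0) = 0.9
~(B | ~D): Gödel ¬ of 0.9 = 0 (operand ≠ 0)
(((~(~B -> A) -> B) | C) -> ~(B | ~D)): 1 > 0, so result = 0
~A: Gödel ¬ of 0.89 = 0 (operand ≠ 0)
(C | ~A) = max(0.63, 0) = 0.63
((C | ~A) -> B): 0.63 ≤ 0.9, so result = 1
((((~(~B -> A) -> B) | C) -> ~(B | ~D)) -> ((C | ~A) -> B)): 0 ≤ 1, so result = 1
(((((~(~B -> A) -> B) | C) -> ~(B | ~D)) -> ((C | ~A) -> B)) -> A): 1 > 0.89, so result = 0.89

0.89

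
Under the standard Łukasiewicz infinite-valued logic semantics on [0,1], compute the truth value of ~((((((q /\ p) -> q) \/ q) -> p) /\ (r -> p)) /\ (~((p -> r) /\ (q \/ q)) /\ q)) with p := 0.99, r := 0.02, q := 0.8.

0.20

(q /\ p) = min(0.8, 0.99) = 0.8
((q /\ p) -> q): min(1, 1 − 0.8 + 0.8) = 1
(((q /\ p) -> q) \/ q) = max(1, 0.8) = 1
((((q /\ p) -> q) \/ q) -> p): min(1, 1 − 1 + 0.99) = 0.99
(r -> p): min(1, 1 − 0.02 + 0.99) = 1
(((((q /\ p) -> q) \/ q) -> p) /\ (r -> p)) = min(0.99, 1) = 0.99
(p -> r): min(1, 1 − 0.99 + 0.02) = 0.03
(q \/ q) = max(0.8, 0.8) = 0.8
((p -> r) /\ (q \/ q)) = min(0.03, 0.8) = 0.03
~((p -> r) /\ (q \/ q)): Łukasiewicz ¬ gives 1 − 0.03 = 0.97
(~((p -> r) /\ (q \/ q)) /\ q) = min(0.97, 0.8) = 0.8
((((((q /\ p) -> q) \/ q) -> p) /\ (r -> p)) /\ (~((p -> r) /\ (q \/ q)) /\ q)) = min(0.99, 0.8) = 0.8
~((((((q /\ p) -> q) \/ q) -> p) /\ (r -> p)) /\ (~((p -> r) /\ (q \/ q)) /\ q)): Łukasiewicz ¬ gives 1 − 0.8 = 0.2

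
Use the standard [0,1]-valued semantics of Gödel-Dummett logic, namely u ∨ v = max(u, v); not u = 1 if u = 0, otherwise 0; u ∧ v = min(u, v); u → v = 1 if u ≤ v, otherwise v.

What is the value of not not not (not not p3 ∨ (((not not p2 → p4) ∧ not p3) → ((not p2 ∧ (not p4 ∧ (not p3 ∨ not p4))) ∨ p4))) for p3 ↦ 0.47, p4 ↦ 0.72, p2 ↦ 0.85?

not p3: Gödel ¬ of 0.47 = 0 (operand ≠ 0)
not not p3: Gödel ¬ of 0 = 1 (operand is 0)
not p2: Gödel ¬ of 0.85 = 0 (operand ≠ 0)
not not p2: Gödel ¬ of 0 = 1 (operand is 0)
(not not p2 → p4): 1 > 0.72, so result = 0.72
not p3: Gödel ¬ of 0.47 = 0 (operand ≠ 0)
((not not p2 → p4) ∧ not p3) = min(0.72, 0) = 0
not p2: Gödel ¬ of 0.85 = 0 (operand ≠ 0)
not p4: Gödel ¬ of 0.72 = 0 (operand ≠ 0)
not p3: Gödel ¬ of 0.47 = 0 (operand ≠ 0)
not p4: Gödel ¬ of 0.72 = 0 (operand ≠ 0)
(not p3 ∨ not p4) = max(0, 0) = 0
(not p4 ∧ (not p3 ∨ not p4)) = min(0, 0) = 0
(not p2 ∧ (not p4 ∧ (not p3 ∨ not p4))) = min(0, 0) = 0
((not p2 ∧ (not p4 ∧ (not p3 ∨ not p4))) ∨ p4) = max(0, 0.72) = 0.72
(((not not p2 → p4) ∧ not p3) → ((not p2 ∧ (not p4 ∧ (not p3 ∨ not p4))) ∨ p4)): 0 ≤ 0.72, so result = 1
(not not p3 ∨ (((not not p2 → p4) ∧ not p3) → ((not p2 ∧ (not p4 ∧ (not p3 ∨ not p4))) ∨ p4))) = max(1, 1) = 1
not (not not p3 ∨ (((not not p2 → p4) ∧ not p3) → ((not p2 ∧ (not p4 ∧ (not p3 ∨ not p4))) ∨ p4))): Gödel ¬ of 1 = 0 (operand ≠ 0)
not not (not not p3 ∨ (((not not p2 → p4) ∧ not p3) → ((not p2 ∧ (not p4 ∧ (not p3 ∨ not p4))) ∨ p4))): Gödel ¬ of 0 = 1 (operand is 0)
not not not (not not p3 ∨ (((not not p2 → p4) ∧ not p3) → ((not p2 ∧ (not p4 ∧ (not p3 ∨ not p4))) ∨ p4))): Gödel ¬ of 1 = 0 (operand ≠ 0)

0.00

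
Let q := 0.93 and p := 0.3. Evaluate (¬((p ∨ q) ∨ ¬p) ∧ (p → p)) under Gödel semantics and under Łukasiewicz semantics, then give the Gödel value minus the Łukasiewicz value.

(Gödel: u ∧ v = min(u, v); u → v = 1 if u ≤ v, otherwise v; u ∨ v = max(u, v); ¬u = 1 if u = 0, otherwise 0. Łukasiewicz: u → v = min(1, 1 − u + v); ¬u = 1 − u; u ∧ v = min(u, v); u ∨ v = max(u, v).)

-0.07

Gödel evaluation:
  (p ∨ q) = max(0.3, 0.93) = 0.93
  ¬p: Gödel ¬ of 0.3 = 0 (operand ≠ 0)
  ((p ∨ q) ∨ ¬p) = max(0.93, 0) = 0.93
  ¬((p ∨ q) ∨ ¬p): Gödel ¬ of 0.93 = 0 (operand ≠ 0)
  (p → p): 0.3 ≤ 0.3, so result = 1
  (¬((p ∨ q) ∨ ¬p) ∧ (p → p)) = min(0, 1) = 0
  Gödel value = 0
Łukasiewicz evaluation:
  (p ∨ q) = max(0.3, 0.93) = 0.93
  ¬p: Łukasiewicz ¬ gives 1 − 0.3 = 0.7
  ((p ∨ q) ∨ ¬p) = max(0.93, 0.7) = 0.93
  ¬((p ∨ q) ∨ ¬p): Łukasiewicz ¬ gives 1 − 0.93 = 0.07
  (p → p): min(1, 1 − 0.3 + 0.3) = 1
  (¬((p ∨ q) ∨ ¬p) ∧ (p → p)) = min(0.07, 1) = 0.07
  Łukasiewicz value = 0.07
Difference: 0 − 0.07 = -0.07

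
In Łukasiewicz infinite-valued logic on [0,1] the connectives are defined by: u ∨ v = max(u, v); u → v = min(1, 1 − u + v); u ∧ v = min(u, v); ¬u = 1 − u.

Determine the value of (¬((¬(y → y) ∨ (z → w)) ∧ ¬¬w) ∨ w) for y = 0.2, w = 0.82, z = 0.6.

(y → y): min(1, 1 − 0.2 + 0.2) = 1
¬(y → y): Łukasiewicz ¬ gives 1 − 1 = 0
(z → w): min(1, 1 − 0.6 + 0.82) = 1
(¬(y → y) ∨ (z → w)) = max(0, 1) = 1
¬w: Łukasiewicz ¬ gives 1 − 0.82 = 0.18
¬¬w: Łukasiewicz ¬ gives 1 − 0.18 = 0.82
((¬(y → y) ∨ (z → w)) ∧ ¬¬w) = min(1, 0.82) = 0.82
¬((¬(y → y) ∨ (z → w)) ∧ ¬¬w): Łukasiewicz ¬ gives 1 − 0.82 = 0.18
(¬((¬(y → y) ∨ (z → w)) ∧ ¬¬w) ∨ w) = max(0.18, 0.82) = 0.82

0.82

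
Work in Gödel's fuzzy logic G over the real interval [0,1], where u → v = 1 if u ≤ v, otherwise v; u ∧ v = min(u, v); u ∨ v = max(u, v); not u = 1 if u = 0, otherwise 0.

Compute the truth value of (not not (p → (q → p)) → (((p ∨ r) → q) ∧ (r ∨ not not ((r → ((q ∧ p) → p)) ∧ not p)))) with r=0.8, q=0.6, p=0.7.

(q → p): 0.6 ≤ 0.7, so result = 1
(p → (q → p)): 0.7 ≤ 1, so result = 1
not (p → (q → p)): Gödel ¬ of 1 = 0 (operand ≠ 0)
not not (p → (q → p)): Gödel ¬ of 0 = 1 (operand is 0)
(p ∨ r) = max(0.7, 0.8) = 0.8
((p ∨ r) → q): 0.8 > 0.6, so result = 0.6
(q ∧ p) = min(0.6, 0.7) = 0.6
((q ∧ p) → p): 0.6 ≤ 0.7, so result = 1
(r → ((q ∧ p) → p)): 0.8 ≤ 1, so result = 1
not p: Gödel ¬ of 0.7 = 0 (operand ≠ 0)
((r → ((q ∧ p) → p)) ∧ not p) = min(1, 0) = 0
not ((r → ((q ∧ p) → p)) ∧ not p): Gödel ¬ of 0 = 1 (operand is 0)
not not ((r → ((q ∧ p) → p)) ∧ not p): Gödel ¬ of 1 = 0 (operand ≠ 0)
(r ∨ not not ((r → ((q ∧ p) → p)) ∧ not p)) = max(0.8, 0) = 0.8
(((p ∨ r) → q) ∧ (r ∨ not not ((r → ((q ∧ p) → p)) ∧ not p))) = min(0.6, 0.8) = 0.6
(not not (p → (q → p)) → (((p ∨ r) → q) ∧ (r ∨ not not ((r → ((q ∧ p) → p)) ∧ not p)))): 1 > 0.6, so result = 0.6

0.60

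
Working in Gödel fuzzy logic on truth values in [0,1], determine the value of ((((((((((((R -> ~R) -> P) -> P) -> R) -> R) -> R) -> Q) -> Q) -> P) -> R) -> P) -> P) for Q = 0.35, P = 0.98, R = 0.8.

0.98

~R: Gödel ¬ of 0.8 = 0 (operand ≠ 0)
(R -> ~R): 0.8 > 0, so result = 0
((R -> ~R) -> P): 0 ≤ 0.98, so result = 1
(((R -> ~R) -> P) -> P): 1 > 0.98, so result = 0.98
((((R -> ~R) -> P) -> P) -> R): 0.98 > 0.8, so result = 0.8
(((((R -> ~R) -> P) -> P) -> R) -> R): 0.8 ≤ 0.8, so result = 1
((((((R -> ~R) -> P) -> P) -> R) -> R) -> R): 1 > 0.8, so result = 0.8
(((((((R -> ~R) -> P) -> P) -> R) -> R) -> R) -> Q): 0.8 > 0.35, so result = 0.35
((((((((R -> ~R) -> P) -> P) -> R) -> R) -> R) -> Q) -> Q): 0.35 ≤ 0.35, so result = 1
(((((((((R -> ~R) -> P) -> P) -> R) -> R) -> R) -> Q) -> Q) -> P): 1 > 0.98, so result = 0.98
((((((((((R -> ~R) -> P) -> P) -> R) -> R) -> R) -> Q) -> Q) -> P) -> R): 0.98 > 0.8, so result = 0.8
(((((((((((R -> ~R) -> P) -> P) -> R) -> R) -> R) -> Q) -> Q) -> P) -> R) -> P): 0.8 ≤ 0.98, so result = 1
((((((((((((R -> ~R) -> P) -> P) -> R) -> R) -> R) -> Q) -> Q) -> P) -> R) -> P) -> P): 1 > 0.98, so result = 0.98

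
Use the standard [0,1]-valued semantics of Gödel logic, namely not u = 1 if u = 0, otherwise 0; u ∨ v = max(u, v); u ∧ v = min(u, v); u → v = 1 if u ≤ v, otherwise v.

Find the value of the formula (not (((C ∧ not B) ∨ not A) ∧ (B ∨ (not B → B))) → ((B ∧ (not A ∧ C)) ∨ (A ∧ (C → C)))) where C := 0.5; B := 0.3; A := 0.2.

not B: Gödel ¬ of 0.3 = 0 (operand ≠ 0)
(C ∧ not B) = min(0.5, 0) = 0
not A: Gödel ¬ of 0.2 = 0 (operand ≠ 0)
((C ∧ not B) ∨ not A) = max(0, 0) = 0
not B: Gödel ¬ of 0.3 = 0 (operand ≠ 0)
(not B → B): 0 ≤ 0.3, so result = 1
(B ∨ (not B → B)) = max(0.3, 1) = 1
(((C ∧ not B) ∨ not A) ∧ (B ∨ (not B → B))) = min(0, 1) = 0
not (((C ∧ not B) ∨ not A) ∧ (B ∨ (not B → B))): Gödel ¬ of 0 = 1 (operand is 0)
not A: Gödel ¬ of 0.2 = 0 (operand ≠ 0)
(not A ∧ C) = min(0, 0.5) = 0
(B ∧ (not A ∧ C)) = min(0.3, 0) = 0
(C → C): 0.5 ≤ 0.5, so result = 1
(A ∧ (C → C)) = min(0.2, 1) = 0.2
((B ∧ (not A ∧ C)) ∨ (A ∧ (C → C))) = max(0, 0.2) = 0.2
(not (((C ∧ not B) ∨ not A) ∧ (B ∨ (not B → B))) → ((B ∧ (not A ∧ C)) ∨ (A ∧ (C → C)))): 1 > 0.2, so result = 0.2

0.20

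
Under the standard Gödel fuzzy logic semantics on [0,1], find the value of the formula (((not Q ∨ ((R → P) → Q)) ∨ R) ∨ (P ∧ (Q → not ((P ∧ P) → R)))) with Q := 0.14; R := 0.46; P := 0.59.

not Q: Gödel ¬ of 0.14 = 0 (operand ≠ 0)
(R → P): 0.46 ≤ 0.59, so result = 1
((R → P) → Q): 1 > 0.14, so result = 0.14
(not Q ∨ ((R → P) → Q)) = max(0, 0.14) = 0.14
((not Q ∨ ((R → P) → Q)) ∨ R) = max(0.14, 0.46) = 0.46
(P ∧ P) = min(0.59, 0.59) = 0.59
((P ∧ P) → R): 0.59 > 0.46, so result = 0.46
not ((P ∧ P) → R): Gödel ¬ of 0.46 = 0 (operand ≠ 0)
(Q → not ((P ∧ P) → R)): 0.14 > 0, so result = 0
(P ∧ (Q → not ((P ∧ P) → R))) = min(0.59, 0) = 0
(((not Q ∨ ((R → P) → Q)) ∨ R) ∨ (P ∧ (Q → not ((P ∧ P) → R)))) = max(0.46, 0) = 0.46

0.46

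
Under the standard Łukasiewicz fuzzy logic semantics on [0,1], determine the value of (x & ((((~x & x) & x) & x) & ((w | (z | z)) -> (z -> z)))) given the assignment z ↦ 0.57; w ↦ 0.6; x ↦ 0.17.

0.17

~x: Łukasiewicz ¬ gives 1 − 0.17 = 0.83
(~x & x) = min(0.83, 0.17) = 0.17
((~x & x) & x) = min(0.17, 0.17) = 0.17
(((~x & x) & x) & x) = min(0.17, 0.17) = 0.17
(z | z) = max(0.57, 0.57) = 0.57
(w | (z | z)) = max(0.6, 0.57) = 0.6
(z -> z): min(1, 1 − 0.57 + 0.57) = 1
((w | (z | z)) -> (z -> z)): min(1, 1 − 0.6 + 1) = 1
((((~x & x) & x) & x) & ((w | (z | z)) -> (z -> z))) = min(0.17, 1) = 0.17
(x & ((((~x & x) & x) & x) & ((w | (z | z)) -> (z -> z)))) = min(0.17, 0.17) = 0.17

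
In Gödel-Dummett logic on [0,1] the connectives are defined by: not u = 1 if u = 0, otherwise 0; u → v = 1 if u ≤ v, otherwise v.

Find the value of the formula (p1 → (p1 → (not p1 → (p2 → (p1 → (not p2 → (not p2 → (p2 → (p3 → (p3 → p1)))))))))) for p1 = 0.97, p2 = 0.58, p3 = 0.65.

not p1: Gödel ¬ of 0.97 = 0 (operand ≠ 0)
not p2: Gödel ¬ of 0.58 = 0 (operand ≠ 0)
not p2: Gödel ¬ of 0.58 = 0 (operand ≠ 0)
(p3 → p1): 0.65 ≤ 0.97, so result = 1
(p3 → (p3 → p1)): 0.65 ≤ 1, so result = 1
(p2 → (p3 → (p3 → p1))): 0.58 ≤ 1, so result = 1
(not p2 → (p2 → (p3 → (p3 → p1)))): 0 ≤ 1, so result = 1
(not p2 → (not p2 → (p2 → (p3 → (p3 → p1))))): 0 ≤ 1, so result = 1
(p1 → (not p2 → (not p2 → (p2 → (p3 → (p3 → p1)))))): 0.97 ≤ 1, so result = 1
(p2 → (p1 → (not p2 → (not p2 → (p2 → (p3 → (p3 → p1))))))): 0.58 ≤ 1, so result = 1
(not p1 → (p2 → (p1 → (not p2 → (not p2 → (p2 → (p3 → (p3 → p1)))))))): 0 ≤ 1, so result = 1
(p1 → (not p1 → (p2 → (p1 → (not p2 → (not p2 → (p2 → (p3 → (p3 → p1))))))))): 0.97 ≤ 1, so result = 1
(p1 → (p1 → (not p1 → (p2 → (p1 → (not p2 → (not p2 → (p2 → (p3 → (p3 → p1)))))))))): 0.97 ≤ 1, so result = 1

1.00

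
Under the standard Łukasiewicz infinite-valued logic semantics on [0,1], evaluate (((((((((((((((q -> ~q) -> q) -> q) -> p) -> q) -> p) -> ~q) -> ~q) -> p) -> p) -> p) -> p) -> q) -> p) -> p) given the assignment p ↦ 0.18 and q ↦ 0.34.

0.68

~q: Łukasiewicz ¬ gives 1 − 0.34 = 0.66
(q -> ~q): min(1, 1 − 0.34 + 0.66) = 1
((q -> ~q) -> q): min(1, 1 − 1 + 0.34) = 0.34
(((q -> ~q) -> q) -> q): min(1, 1 − 0.34 + 0.34) = 1
((((q -> ~q) -> q) -> q) -> p): min(1, 1 − 1 + 0.18) = 0.18
(((((q -> ~q) -> q) -> q) -> p) -> q): min(1, 1 − 0.18 + 0.34) = 1
((((((q -> ~q) -> q) -> q) -> p) -> q) -> p): min(1, 1 − 1 + 0.18) = 0.18
~q: Łukasiewicz ¬ gives 1 − 0.34 = 0.66
(((((((q -> ~q) -> q) -> q) -> p) -> q) -> p) -> ~q): min(1, 1 − 0.18 + 0.66) = 1
~q: Łukasiewicz ¬ gives 1 − 0.34 = 0.66
((((((((q -> ~q) -> q) -> q) -> p) -> q) -> p) -> ~q) -> ~q): min(1, 1 − 1 + 0.66) = 0.66
(((((((((q -> ~q) -> q) -> q) -> p) -> q) -> p) -> ~q) -> ~q) -> p): min(1, 1 − 0.66 + 0.18) = 0.52
((((((((((q -> ~q) -> q) -> q) -> p) -> q) -> p) -> ~q) -> ~q) -> p) -> p): min(1, 1 − 0.52 + 0.18) = 0.66
(((((((((((q -> ~q) -> q) -> q) -> p) -> q) -> p) -> ~q) -> ~q) -> p) -> p) -> p): min(1, 1 − 0.66 + 0.18) = 0.52
((((((((((((q -> ~q) -> q) -> q) -> p) -> q) -> p) -> ~q) -> ~q) -> p) -> p) -> p) -> p): min(1, 1 − 0.52 + 0.18) = 0.66
(((((((((((((q -> ~q) -> q) -> q) -> p) -> q) -> p) -> ~q) -> ~q) -> p) -> p) -> p) -> p) -> q): min(1, 1 − 0.66 + 0.34) = 0.68
((((((((((((((q -> ~q) -> q) -> q) -> p) -> q) -> p) -> ~q) -> ~q) -> p) -> p) -> p) -> p) -> q) -> p): min(1, 1 − 0.68 + 0.18) = 0.5
(((((((((((((((q -> ~q) -> q) -> q) -> p) -> q) -> p) -> ~q) -> ~q) -> p) -> p) -> p) -> p) -> q) -> p) -> p): min(1, 1 − 0.5 + 0.18) = 0.68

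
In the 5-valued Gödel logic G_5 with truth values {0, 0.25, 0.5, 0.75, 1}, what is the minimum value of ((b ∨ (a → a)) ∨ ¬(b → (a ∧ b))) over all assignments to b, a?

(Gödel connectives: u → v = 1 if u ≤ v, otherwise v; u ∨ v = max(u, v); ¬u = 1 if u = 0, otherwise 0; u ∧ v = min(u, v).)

1.00

Every assignment gives 1. For instance at b = 0, a = 0:
  (a → a): 0 ≤ 0, so result = 1
  (b ∨ (a → a)) = max(0, 1) = 1
  (a ∧ b) = min(0, 0) = 0
  (b → (a ∧ b)): 0 ≤ 0, so result = 1
  ¬(b → (a ∧ b)): Gödel ¬ of 1 = 0 (operand ≠ 0)
  ((b ∨ (a → a)) ∨ ¬(b → (a ∧ b))) = max(1, 0) = 1
All 25 assignments give value 1 — the formula is a G_5-tautology.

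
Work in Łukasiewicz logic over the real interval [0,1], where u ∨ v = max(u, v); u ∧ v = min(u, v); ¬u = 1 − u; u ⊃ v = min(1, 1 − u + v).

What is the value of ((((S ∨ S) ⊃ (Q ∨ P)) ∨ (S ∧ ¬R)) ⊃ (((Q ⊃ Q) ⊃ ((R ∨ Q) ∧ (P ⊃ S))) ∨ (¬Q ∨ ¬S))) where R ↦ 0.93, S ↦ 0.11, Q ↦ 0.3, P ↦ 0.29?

(S ∨ S) = max(0.11, 0.11) = 0.11
(Q ∨ P) = max(0.3, 0.29) = 0.3
((S ∨ S) ⊃ (Q ∨ P)): min(1, 1 − 0.11 + 0.3) = 1
¬R: Łukasiewicz ¬ gives 1 − 0.93 = 0.07
(S ∧ ¬R) = min(0.11, 0.07) = 0.07
(((S ∨ S) ⊃ (Q ∨ P)) ∨ (S ∧ ¬R)) = max(1, 0.07) = 1
(Q ⊃ Q): min(1, 1 − 0.3 + 0.3) = 1
(R ∨ Q) = max(0.93, 0.3) = 0.93
(P ⊃ S): min(1, 1 − 0.29 + 0.11) = 0.82
((R ∨ Q) ∧ (P ⊃ S)) = min(0.93, 0.82) = 0.82
((Q ⊃ Q) ⊃ ((R ∨ Q) ∧ (P ⊃ S))): min(1, 1 − 1 + 0.82) = 0.82
¬Q: Łukasiewicz ¬ gives 1 − 0.3 = 0.7
¬S: Łukasiewicz ¬ gives 1 − 0.11 = 0.89
(¬Q ∨ ¬S) = max(0.7, 0.89) = 0.89
(((Q ⊃ Q) ⊃ ((R ∨ Q) ∧ (P ⊃ S))) ∨ (¬Q ∨ ¬S)) = max(0.82, 0.89) = 0.89
((((S ∨ S) ⊃ (Q ∨ P)) ∨ (S ∧ ¬R)) ⊃ (((Q ⊃ Q) ⊃ ((R ∨ Q) ∧ (P ⊃ S))) ∨ (¬Q ∨ ¬S))): min(1, 1 − 1 + 0.89) = 0.89

0.89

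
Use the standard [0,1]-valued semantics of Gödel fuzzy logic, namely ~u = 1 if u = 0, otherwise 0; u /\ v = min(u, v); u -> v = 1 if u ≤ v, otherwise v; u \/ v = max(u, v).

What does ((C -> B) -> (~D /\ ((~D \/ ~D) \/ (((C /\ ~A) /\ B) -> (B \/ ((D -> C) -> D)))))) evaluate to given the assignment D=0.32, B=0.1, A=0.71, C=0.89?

(C -> B): 0.89 > 0.1, so result = 0.1
~D: Gödel ¬ of 0.32 = 0 (operand ≠ 0)
~D: Gödel ¬ of 0.32 = 0 (operand ≠ 0)
~D: Gödel ¬ of 0.32 = 0 (operand ≠ 0)
(~D \/ ~D) = max(0, 0) = 0
~A: Gödel ¬ of 0.71 = 0 (operand ≠ 0)
(C /\ ~A) = min(0.89, 0) = 0
((C /\ ~A) /\ B) = min(0, 0.1) = 0
(D -> C): 0.32 ≤ 0.89, so result = 1
((D -> C) -> D): 1 > 0.32, so result = 0.32
(B \/ ((D -> C) -> D)) = max(0.1, 0.32) = 0.32
(((C /\ ~A) /\ B) -> (B \/ ((D -> C) -> D))): 0 ≤ 0.32, so result = 1
((~D \/ ~D) \/ (((C /\ ~A) /\ B) -> (B \/ ((D -> C) -> D)))) = max(0, 1) = 1
(~D /\ ((~D \/ ~D) \/ (((C /\ ~A) /\ B) -> (B \/ ((D -> C) -> D))))) = min(0, 1) = 0
((C -> B) -> (~D /\ ((~D \/ ~D) \/ (((C /\ ~A) /\ B) -> (B \/ ((D -> C) -> D)))))): 0.1 > 0, so result = 0

0.00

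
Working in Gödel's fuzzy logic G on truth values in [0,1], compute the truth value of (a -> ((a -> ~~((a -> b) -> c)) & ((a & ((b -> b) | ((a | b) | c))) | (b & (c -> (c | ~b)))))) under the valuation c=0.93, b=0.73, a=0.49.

1.00

(a -> b): 0.49 ≤ 0.73, so result = 1
((a -> b) -> c): 1 > 0.93, so result = 0.93
~((a -> b) -> c): Gödel ¬ of 0.93 = 0 (operand ≠ 0)
~~((a -> b) -> c): Gödel ¬ of 0 = 1 (operand is 0)
(a -> ~~((a -> b) -> c)): 0.49 ≤ 1, so result = 1
(b -> b): 0.73 ≤ 0.73, so result = 1
(a | b) = max(0.49, 0.73) = 0.73
((a | b) | c) = max(0.73, 0.93) = 0.93
((b -> b) | ((a | b) | c)) = max(1, 0.93) = 1
(a & ((b -> b) | ((a | b) | c))) = min(0.49, 1) = 0.49
~b: Gödel ¬ of 0.73 = 0 (operand ≠ 0)
(c | ~b) = max(0.93, 0) = 0.93
(c -> (c | ~b)): 0.93 ≤ 0.93, so result = 1
(b & (c -> (c | ~b))) = min(0.73, 1) = 0.73
((a & ((b -> b) | ((a | b) | c))) | (b & (c -> (c | ~b)))) = max(0.49, 0.73) = 0.73
((a -> ~~((a -> b) -> c)) & ((a & ((b -> b) | ((a | b) | c))) | (b & (c -> (c | ~b))))) = min(1, 0.73) = 0.73
(a -> ((a -> ~~((a -> b) -> c)) & ((a & ((b -> b) | ((a | b) | c))) | (b & (c -> (c | ~b)))))): 0.49 ≤ 0.73, so result = 1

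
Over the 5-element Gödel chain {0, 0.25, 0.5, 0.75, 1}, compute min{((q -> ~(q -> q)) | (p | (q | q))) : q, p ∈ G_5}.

The minimum is attained at q = 0.25, p = 0:
  (q -> q): 0.25 ≤ 0.25, so result = 1
  ~(q -> q): Gödel ¬ of 1 = 0 (operand ≠ 0)
  (q -> ~(q -> q)): 0.25 > 0, so result = 0
  (q | q) = max(0.25, 0.25) = 0.25
  (p | (q | q)) = max(0, 0.25) = 0.25
  ((q -> ~(q -> q)) | (p | (q | q))) = max(0, 0.25) = 0.25
Checking all 25 assignments confirms none give a value below 0.25.

0.25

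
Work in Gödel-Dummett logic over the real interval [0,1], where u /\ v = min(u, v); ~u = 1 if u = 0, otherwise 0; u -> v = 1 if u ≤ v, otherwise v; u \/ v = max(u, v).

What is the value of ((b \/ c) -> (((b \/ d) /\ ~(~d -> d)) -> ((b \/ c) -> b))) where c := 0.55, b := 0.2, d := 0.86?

1.00

(b \/ c) = max(0.2, 0.55) = 0.55
(b \/ d) = max(0.2, 0.86) = 0.86
~d: Gödel ¬ of 0.86 = 0 (operand ≠ 0)
(~d -> d): 0 ≤ 0.86, so result = 1
~(~d -> d): Gödel ¬ of 1 = 0 (operand ≠ 0)
((b \/ d) /\ ~(~d -> d)) = min(0.86, 0) = 0
(b \/ c) = max(0.2, 0.55) = 0.55
((b \/ c) -> b): 0.55 > 0.2, so result = 0.2
(((b \/ d) /\ ~(~d -> d)) -> ((b \/ c) -> b)): 0 ≤ 0.2, so result = 1
((b \/ c) -> (((b \/ d) /\ ~(~d -> d)) -> ((b \/ c) -> b))): 0.55 ≤ 1, so result = 1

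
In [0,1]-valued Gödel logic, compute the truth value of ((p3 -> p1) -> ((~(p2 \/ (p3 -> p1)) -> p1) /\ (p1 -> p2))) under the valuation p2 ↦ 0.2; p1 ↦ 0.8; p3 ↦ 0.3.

0.20

(p3 -> p1): 0.3 ≤ 0.8, so result = 1
(p3 -> p1): 0.3 ≤ 0.8, so result = 1
(p2 \/ (p3 -> p1)) = max(0.2, 1) = 1
~(p2 \/ (p3 -> p1)): Gödel ¬ of 1 = 0 (operand ≠ 0)
(~(p2 \/ (p3 -> p1)) -> p1): 0 ≤ 0.8, so result = 1
(p1 -> p2): 0.8 > 0.2, so result = 0.2
((~(p2 \/ (p3 -> p1)) -> p1) /\ (p1 -> p2)) = min(1, 0.2) = 0.2
((p3 -> p1) -> ((~(p2 \/ (p3 -> p1)) -> p1) /\ (p1 -> p2))): 1 > 0.2, so result = 0.2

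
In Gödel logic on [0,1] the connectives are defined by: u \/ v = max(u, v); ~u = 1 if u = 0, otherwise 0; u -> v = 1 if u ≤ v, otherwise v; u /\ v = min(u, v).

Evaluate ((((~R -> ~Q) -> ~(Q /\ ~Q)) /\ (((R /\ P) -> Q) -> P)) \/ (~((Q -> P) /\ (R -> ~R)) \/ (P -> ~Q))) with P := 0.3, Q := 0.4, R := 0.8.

~R: Gödel ¬ of 0.8 = 0 (operand ≠ 0)
~Q: Gödel ¬ of 0.4 = 0 (operand ≠ 0)
(~R -> ~Q): 0 ≤ 0, so result = 1
~Q: Gödel ¬ of 0.4 = 0 (operand ≠ 0)
(Q /\ ~Q) = min(0.4, 0) = 0
~(Q /\ ~Q): Gödel ¬ of 0 = 1 (operand is 0)
((~R -> ~Q) -> ~(Q /\ ~Q)): 1 ≤ 1, so result = 1
(R /\ P) = min(0.8, 0.3) = 0.3
((R /\ P) -> Q): 0.3 ≤ 0.4, so result = 1
(((R /\ P) -> Q) -> P): 1 > 0.3, so result = 0.3
(((~R -> ~Q) -> ~(Q /\ ~Q)) /\ (((R /\ P) -> Q) -> P)) = min(1, 0.3) = 0.3
(Q -> P): 0.4 > 0.3, so result = 0.3
~R: Gödel ¬ of 0.8 = 0 (operand ≠ 0)
(R -> ~R): 0.8 > 0, so result = 0
((Q -> P) /\ (R -> ~R)) = min(0.3, 0) = 0
~((Q -> P) /\ (R -> ~R)): Gödel ¬ of 0 = 1 (operand is 0)
~Q: Gödel ¬ of 0.4 = 0 (operand ≠ 0)
(P -> ~Q): 0.3 > 0, so result = 0
(~((Q -> P) /\ (R -> ~R)) \/ (P -> ~Q)) = max(1, 0) = 1
((((~R -> ~Q) -> ~(Q /\ ~Q)) /\ (((R /\ P) -> Q) -> P)) \/ (~((Q -> P) /\ (R -> ~R)) \/ (P -> ~Q))) = max(0.3, 1) = 1

1.00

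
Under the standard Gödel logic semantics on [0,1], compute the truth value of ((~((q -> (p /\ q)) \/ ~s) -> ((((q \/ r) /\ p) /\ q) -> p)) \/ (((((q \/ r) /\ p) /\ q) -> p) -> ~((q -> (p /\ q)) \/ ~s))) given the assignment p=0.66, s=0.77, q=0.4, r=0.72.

(p /\ q) = min(0.66, 0.4) = 0.4
(q -> (p /\ q)): 0.4 ≤ 0.4, so result = 1
~s: Gödel ¬ of 0.77 = 0 (operand ≠ 0)
((q -> (p /\ q)) \/ ~s) = max(1, 0) = 1
~((q -> (p /\ q)) \/ ~s): Gödel ¬ of 1 = 0 (operand ≠ 0)
(q \/ r) = max(0.4, 0.72) = 0.72
((q \/ r) /\ p) = min(0.72, 0.66) = 0.66
(((q \/ r) /\ p) /\ q) = min(0.66, 0.4) = 0.4
((((q \/ r) /\ p) /\ q) -> p): 0.4 ≤ 0.66, so result = 1
(~((q -> (p /\ q)) \/ ~s) -> ((((q \/ r) /\ p) /\ q) -> p)): 0 ≤ 1, so result = 1
(q \/ r) = max(0.4, 0.72) = 0.72
((q \/ r) /\ p) = min(0.72, 0.66) = 0.66
(((q \/ r) /\ p) /\ q) = min(0.66, 0.4) = 0.4
((((q \/ r) /\ p) /\ q) -> p): 0.4 ≤ 0.66, so result = 1
(p /\ q) = min(0.66, 0.4) = 0.4
(q -> (p /\ q)): 0.4 ≤ 0.4, so result = 1
~s: Gödel ¬ of 0.77 = 0 (operand ≠ 0)
((q -> (p /\ q)) \/ ~s) = max(1, 0) = 1
~((q -> (p /\ q)) \/ ~s): Gödel ¬ of 1 = 0 (operand ≠ 0)
(((((q \/ r) /\ p) /\ q) -> p) -> ~((q -> (p /\ q)) \/ ~s)): 1 > 0, so result = 0
((~((q -> (p /\ q)) \/ ~s) -> ((((q \/ r) /\ p) /\ q) -> p)) \/ (((((q \/ r) /\ p) /\ q) -> p) -> ~((q -> (p /\ q)) \/ ~s))) = max(1, 0) = 1

1.00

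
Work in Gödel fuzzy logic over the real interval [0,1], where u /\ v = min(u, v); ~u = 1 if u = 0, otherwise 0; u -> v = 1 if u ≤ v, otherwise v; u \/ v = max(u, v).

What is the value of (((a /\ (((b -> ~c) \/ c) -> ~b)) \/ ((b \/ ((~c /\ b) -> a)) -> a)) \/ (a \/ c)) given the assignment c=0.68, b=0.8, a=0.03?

~c: Gödel ¬ of 0.68 = 0 (operand ≠ 0)
(b -> ~c): 0.8 > 0, so result = 0
((b -> ~c) \/ c) = max(0, 0.68) = 0.68
~b: Gödel ¬ of 0.8 = 0 (operand ≠ 0)
(((b -> ~c) \/ c) -> ~b): 0.68 > 0, so result = 0
(a /\ (((b -> ~c) \/ c) -> ~b)) = min(0.03, 0) = 0
~c: Gödel ¬ of 0.68 = 0 (operand ≠ 0)
(~c /\ b) = min(0, 0.8) = 0
((~c /\ b) -> a): 0 ≤ 0.03, so result = 1
(b \/ ((~c /\ b) -> a)) = max(0.8, 1) = 1
((b \/ ((~c /\ b) -> a)) -> a): 1 > 0.03, so result = 0.03
((a /\ (((b -> ~c) \/ c) -> ~b)) \/ ((b \/ ((~c /\ b) -> a)) -> a)) = max(0, 0.03) = 0.03
(a \/ c) = max(0.03, 0.68) = 0.68
(((a /\ (((b -> ~c) \/ c) -> ~b)) \/ ((b \/ ((~c /\ b) -> a)) -> a)) \/ (a \/ c)) = max(0.03, 0.68) = 0.68

0.68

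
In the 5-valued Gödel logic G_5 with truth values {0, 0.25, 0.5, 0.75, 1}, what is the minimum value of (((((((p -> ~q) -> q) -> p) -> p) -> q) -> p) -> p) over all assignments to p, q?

The minimum is attained at p = 0.25, q = 0:
  ~q: Gödel ¬ of 0 = 1 (operand is 0)
  (p -> ~q): 0.25 ≤ 1, so result = 1
  ((p -> ~q) -> q): 1 > 0, so result = 0
  (((p -> ~q) -> q) -> p): 0 ≤ 0.25, so result = 1
  ((((p -> ~q) -> q) -> p) -> p): 1 > 0.25, so result = 0.25
  (((((p -> ~q) -> q) -> p) -> p) -> q): 0.25 > 0, so result = 0
  ((((((p -> ~q) -> q) -> p) -> p) -> q) -> p): 0 ≤ 0.25, so result = 1
  (((((((p -> ~q) -> q) -> p) -> p) -> q) -> p) -> p): 1 > 0.25, so result = 0.25
Checking all 25 assignments confirms none give a value below 0.25.

0.25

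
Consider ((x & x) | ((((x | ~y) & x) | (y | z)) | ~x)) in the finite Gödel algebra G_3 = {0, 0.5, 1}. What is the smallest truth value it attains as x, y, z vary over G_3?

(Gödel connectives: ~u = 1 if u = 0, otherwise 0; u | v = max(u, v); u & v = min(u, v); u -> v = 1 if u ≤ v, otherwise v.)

The minimum is attained at x = 0.5, y = 0, z = 0:
  (x & x) = min(0.5, 0.5) = 0.5
  ~y: Gödel ¬ of 0 = 1 (operand is 0)
  (x | ~y) = max(0.5, 1) = 1
  ((x | ~y) & x) = min(1, 0.5) = 0.5
  (y | z) = max(0, 0) = 0
  (((x | ~y) & x) | (y | z)) = max(0.5, 0) = 0.5
  ~x: Gödel ¬ of 0.5 = 0 (operand ≠ 0)
  ((((x | ~y) & x) | (y | z)) | ~x) = max(0.5, 0) = 0.5
  ((x & x) | ((((x | ~y) & x) | (y | z)) | ~x)) = max(0.5, 0.5) = 0.5
Checking all 27 assignments confirms none give a value below 0.50.

0.50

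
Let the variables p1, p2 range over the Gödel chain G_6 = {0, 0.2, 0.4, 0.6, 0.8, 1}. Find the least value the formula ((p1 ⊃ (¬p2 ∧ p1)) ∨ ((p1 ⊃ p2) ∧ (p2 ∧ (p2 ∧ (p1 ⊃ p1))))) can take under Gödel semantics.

0.20

The minimum is attained at p1 = 0.2, p2 = 0.2:
  ¬p2: Gödel ¬ of 0.2 = 0 (operand ≠ 0)
  (¬p2 ∧ p1) = min(0, 0.2) = 0
  (p1 ⊃ (¬p2 ∧ p1)): 0.2 > 0, so result = 0
  (p1 ⊃ p2): 0.2 ≤ 0.2, so result = 1
  (p1 ⊃ p1): 0.2 ≤ 0.2, so result = 1
  (p2 ∧ (p1 ⊃ p1)) = min(0.2, 1) = 0.2
  (p2 ∧ (p2 ∧ (p1 ⊃ p1))) = min(0.2, 0.2) = 0.2
  ((p1 ⊃ p2) ∧ (p2 ∧ (p2 ∧ (p1 ⊃ p1)))) = min(1, 0.2) = 0.2
  ((p1 ⊃ (¬p2 ∧ p1)) ∨ ((p1 ⊃ p2) ∧ (p2 ∧ (p2 ∧ (p1 ⊃ p1))))) = max(0, 0.2) = 0.2
Checking all 36 assignments confirms none give a value below 0.20.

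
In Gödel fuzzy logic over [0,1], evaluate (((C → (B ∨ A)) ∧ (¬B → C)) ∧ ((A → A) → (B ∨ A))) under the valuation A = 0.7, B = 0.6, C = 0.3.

0.70

(B ∨ A) = max(0.6, 0.7) = 0.7
(C → (B ∨ A)): 0.3 ≤ 0.7, so result = 1
¬B: Gödel ¬ of 0.6 = 0 (operand ≠ 0)
(¬B → C): 0 ≤ 0.3, so result = 1
((C → (B ∨ A)) ∧ (¬B → C)) = min(1, 1) = 1
(A → A): 0.7 ≤ 0.7, so result = 1
(B ∨ A) = max(0.6, 0.7) = 0.7
((A → A) → (B ∨ A)): 1 > 0.7, so result = 0.7
(((C → (B ∨ A)) ∧ (¬B → C)) ∧ ((A → A) → (B ∨ A))) = min(1, 0.7) = 0.7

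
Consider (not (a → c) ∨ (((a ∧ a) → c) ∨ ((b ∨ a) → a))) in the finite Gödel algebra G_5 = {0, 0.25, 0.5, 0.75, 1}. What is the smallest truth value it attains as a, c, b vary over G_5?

0.50

The minimum is attained at a = 0.5, c = 0.25, b = 0.75:
  (a → c): 0.5 > 0.25, so result = 0.25
  not (a → c): Gödel ¬ of 0.25 = 0 (operand ≠ 0)
  (a ∧ a) = min(0.5, 0.5) = 0.5
  ((a ∧ a) → c): 0.5 > 0.25, so result = 0.25
  (b ∨ a) = max(0.75, 0.5) = 0.75
  ((b ∨ a) → a): 0.75 > 0.5, so result = 0.5
  (((a ∧ a) → c) ∨ ((b ∨ a) → a)) = max(0.25, 0.5) = 0.5
  (not (a → c) ∨ (((a ∧ a) → c) ∨ ((b ∨ a) → a))) = max(0, 0.5) = 0.5
Checking all 125 assignments confirms none give a value below 0.50.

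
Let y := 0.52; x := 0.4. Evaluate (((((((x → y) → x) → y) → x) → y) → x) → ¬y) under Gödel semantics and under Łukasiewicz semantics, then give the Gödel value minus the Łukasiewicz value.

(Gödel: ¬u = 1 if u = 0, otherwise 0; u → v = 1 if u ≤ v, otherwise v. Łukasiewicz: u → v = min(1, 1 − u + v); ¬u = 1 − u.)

Gödel evaluation:
  (x → y): 0.4 ≤ 0.52, so result = 1
  ((x → y) → x): 1 > 0.4, so result = 0.4
  (((x → y) → x) → y): 0.4 ≤ 0.52, so result = 1
  ((((x → y) → x) → y) → x): 1 > 0.4, so result = 0.4
  (((((x → y) → x) → y) → x) → y): 0.4 ≤ 0.52, so result = 1
  ((((((x → y) → x) → y) → x) → y) → x): 1 > 0.4, so result = 0.4
  ¬y: Gödel ¬ of 0.52 = 0 (operand ≠ 0)
  (((((((x → y) → x) → y) → x) → y) → x) → ¬y): 0.4 > 0, so result = 0
  Gödel value = 0
Łukasiewicz evaluation:
  (x → y): min(1, 1 − 0.4 + 0.52) = 1
  ((x → y) → x): min(1, 1 − 1 + 0.4) = 0.4
  (((x → y) → x) → y): min(1, 1 − 0.4 + 0.52) = 1
  ((((x → y) → x) → y) → x): min(1, 1 − 1 + 0.4) = 0.4
  (((((x → y) → x) → y) → x) → y): min(1, 1 − 0.4 + 0.52) = 1
  ((((((x → y) → x) → y) → x) → y) → x): min(1, 1 − 1 + 0.4) = 0.4
  ¬y: Łukasiewicz ¬ gives 1 − 0.52 = 0.48
  (((((((x → y) → x) → y) → x) → y) → x) → ¬y): min(1, 1 − 0.4 + 0.48) = 1
  Łukasiewicz value = 1
Difference: 0 − 1 = -1.00

-1.00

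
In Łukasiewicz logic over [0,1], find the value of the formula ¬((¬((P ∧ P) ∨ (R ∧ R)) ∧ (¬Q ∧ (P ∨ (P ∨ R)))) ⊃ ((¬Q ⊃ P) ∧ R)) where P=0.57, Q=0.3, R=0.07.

0.36

(P ∧ P) = min(0.57, 0.57) = 0.57
(R ∧ R) = min(0.07, 0.07) = 0.07
((P ∧ P) ∨ (R ∧ R)) = max(0.57, 0.07) = 0.57
¬((P ∧ P) ∨ (R ∧ R)): Łukasiewicz ¬ gives 1 − 0.57 = 0.43
¬Q: Łukasiewicz ¬ gives 1 − 0.3 = 0.7
(P ∨ R) = max(0.57, 0.07) = 0.57
(P ∨ (P ∨ R)) = max(0.57, 0.57) = 0.57
(¬Q ∧ (P ∨ (P ∨ R))) = min(0.7, 0.57) = 0.57
(¬((P ∧ P) ∨ (R ∧ R)) ∧ (¬Q ∧ (P ∨ (P ∨ R)))) = min(0.43, 0.57) = 0.43
¬Q: Łukasiewicz ¬ gives 1 − 0.3 = 0.7
(¬Q ⊃ P): min(1, 1 − 0.7 + 0.57) = 0.87
((¬Q ⊃ P) ∧ R) = min(0.87, 0.07) = 0.07
((¬((P ∧ P) ∨ (R ∧ R)) ∧ (¬Q ∧ (P ∨ (P ∨ R)))) ⊃ ((¬Q ⊃ P) ∧ R)): min(1, 1 − 0.43 + 0.07) = 0.64
¬((¬((P ∧ P) ∨ (R ∧ R)) ∧ (¬Q ∧ (P ∨ (P ∨ R)))) ⊃ ((¬Q ⊃ P) ∧ R)): Łukasiewicz ¬ gives 1 − 0.64 = 0.36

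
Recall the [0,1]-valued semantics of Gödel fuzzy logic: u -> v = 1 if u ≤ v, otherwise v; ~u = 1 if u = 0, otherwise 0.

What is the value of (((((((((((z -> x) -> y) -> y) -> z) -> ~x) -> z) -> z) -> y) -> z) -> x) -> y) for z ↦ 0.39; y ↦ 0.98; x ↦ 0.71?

(z -> x): 0.39 ≤ 0.71, so result = 1
((z -> x) -> y): 1 > 0.98, so result = 0.98
(((z -> x) -> y) -> y): 0.98 ≤ 0.98, so result = 1
((((z -> x) -> y) -> y) -> z): 1 > 0.39, so result = 0.39
~x: Gödel ¬ of 0.71 = 0 (operand ≠ 0)
(((((z -> x) -> y) -> y) -> z) -> ~x): 0.39 > 0, so result = 0
((((((z -> x) -> y) -> y) -> z) -> ~x) -> z): 0 ≤ 0.39, so result = 1
(((((((z -> x) -> y) -> y) -> z) -> ~x) -> z) -> z): 1 > 0.39, so result = 0.39
((((((((z -> x) -> y) -> y) -> z) -> ~x) -> z) -> z) -> y): 0.39 ≤ 0.98, so result = 1
(((((((((z -> x) -> y) -> y) -> z) -> ~x) -> z) -> z) -> y) -> z): 1 > 0.39, so result = 0.39
((((((((((z -> x) -> y) -> y) -> z) -> ~x) -> z) -> z) -> y) -> z) -> x): 0.39 ≤ 0.71, so result = 1
(((((((((((z -> x) -> y) -> y) -> z) -> ~x) -> z) -> z) -> y) -> z) -> x) -> y): 1 > 0.98, so result = 0.98

0.98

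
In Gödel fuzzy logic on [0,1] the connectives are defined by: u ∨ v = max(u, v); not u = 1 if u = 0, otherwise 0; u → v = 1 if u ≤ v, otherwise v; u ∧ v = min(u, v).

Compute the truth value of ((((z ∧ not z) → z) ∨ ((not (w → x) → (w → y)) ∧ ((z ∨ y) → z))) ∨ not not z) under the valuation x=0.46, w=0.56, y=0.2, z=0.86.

not z: Gödel ¬ of 0.86 = 0 (operand ≠ 0)
(z ∧ not z) = min(0.86, 0) = 0
((z ∧ not z) → z): 0 ≤ 0.86, so result = 1
(w → x): 0.56 > 0.46, so result = 0.46
not (w → x): Gödel ¬ of 0.46 = 0 (operand ≠ 0)
(w → y): 0.56 > 0.2, so result = 0.2
(not (w → x) → (w → y)): 0 ≤ 0.2, so result = 1
(z ∨ y) = max(0.86, 0.2) = 0.86
((z ∨ y) → z): 0.86 ≤ 0.86, so result = 1
((not (w → x) → (w → y)) ∧ ((z ∨ y) → z)) = min(1, 1) = 1
(((z ∧ not z) → z) ∨ ((not (w → x) → (w → y)) ∧ ((z ∨ y) → z))) = max(1, 1) = 1
not z: Gödel ¬ of 0.86 = 0 (operand ≠ 0)
not not z: Gödel ¬ of 0 = 1 (operand is 0)
((((z ∧ not z) → z) ∨ ((not (w → x) → (w → y)) ∧ ((z ∨ y) → z))) ∨ not not z) = max(1, 1) = 1

1.00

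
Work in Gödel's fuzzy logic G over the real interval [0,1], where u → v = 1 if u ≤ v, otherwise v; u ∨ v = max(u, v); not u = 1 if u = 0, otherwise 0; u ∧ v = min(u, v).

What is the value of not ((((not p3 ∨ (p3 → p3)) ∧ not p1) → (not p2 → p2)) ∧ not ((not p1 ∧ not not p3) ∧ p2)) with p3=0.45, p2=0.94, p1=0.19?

not p3: Gödel ¬ of 0.45 = 0 (operand ≠ 0)
(p3 → p3): 0.45 ≤ 0.45, so result = 1
(not p3 ∨ (p3 → p3)) = max(0, 1) = 1
not p1: Gödel ¬ of 0.19 = 0 (operand ≠ 0)
((not p3 ∨ (p3 → p3)) ∧ not p1) = min(1, 0) = 0
not p2: Gödel ¬ of 0.94 = 0 (operand ≠ 0)
(not p2 → p2): 0 ≤ 0.94, so result = 1
(((not p3 ∨ (p3 → p3)) ∧ not p1) → (not p2 → p2)): 0 ≤ 1, so result = 1
not p1: Gödel ¬ of 0.19 = 0 (operand ≠ 0)
not p3: Gödel ¬ of 0.45 = 0 (operand ≠ 0)
not not p3: Gödel ¬ of 0 = 1 (operand is 0)
(not p1 ∧ not not p3) = min(0, 1) = 0
((not p1 ∧ not not p3) ∧ p2) = min(0, 0.94) = 0
not ((not p1 ∧ not not p3) ∧ p2): Gödel ¬ of 0 = 1 (operand is 0)
((((not p3 ∨ (p3 → p3)) ∧ not p1) → (not p2 → p2)) ∧ not ((not p1 ∧ not not p3) ∧ p2)) = min(1, 1) = 1
not ((((not p3 ∨ (p3 → p3)) ∧ not p1) → (not p2 → p2)) ∧ not ((not p1 ∧ not not p3) ∧ p2)): Gödel ¬ of 1 = 0 (operand ≠ 0)

0.00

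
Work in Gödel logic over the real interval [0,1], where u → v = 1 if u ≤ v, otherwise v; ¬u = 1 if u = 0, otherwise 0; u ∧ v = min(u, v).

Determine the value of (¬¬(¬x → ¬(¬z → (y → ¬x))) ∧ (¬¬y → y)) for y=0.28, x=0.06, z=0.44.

0.28

¬x: Gödel ¬ of 0.06 = 0 (operand ≠ 0)
¬z: Gödel ¬ of 0.44 = 0 (operand ≠ 0)
¬x: Gödel ¬ of 0.06 = 0 (operand ≠ 0)
(y → ¬x): 0.28 > 0, so result = 0
(¬z → (y → ¬x)): 0 ≤ 0, so result = 1
¬(¬z → (y → ¬x)): Gödel ¬ of 1 = 0 (operand ≠ 0)
(¬x → ¬(¬z → (y → ¬x))): 0 ≤ 0, so result = 1
¬(¬x → ¬(¬z → (y → ¬x))): Gödel ¬ of 1 = 0 (operand ≠ 0)
¬¬(¬x → ¬(¬z → (y → ¬x))): Gödel ¬ of 0 = 1 (operand is 0)
¬y: Gödel ¬ of 0.28 = 0 (operand ≠ 0)
¬¬y: Gödel ¬ of 0 = 1 (operand is 0)
(¬¬y → y): 1 > 0.28, so result = 0.28
(¬¬(¬x → ¬(¬z → (y → ¬x))) ∧ (¬¬y → y)) = min(1, 0.28) = 0.28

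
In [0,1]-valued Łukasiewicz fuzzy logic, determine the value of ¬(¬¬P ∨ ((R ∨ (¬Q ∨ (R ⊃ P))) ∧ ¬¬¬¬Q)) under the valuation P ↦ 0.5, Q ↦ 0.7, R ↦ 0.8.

0.30

¬P: Łukasiewicz ¬ gives 1 − 0.5 = 0.5
¬¬P: Łukasiewicz ¬ gives 1 − 0.5 = 0.5
¬Q: Łukasiewicz ¬ gives 1 − 0.7 = 0.3
(R ⊃ P): min(1, 1 − 0.8 + 0.5) = 0.7
(¬Q ∨ (R ⊃ P)) = max(0.3, 0.7) = 0.7
(R ∨ (¬Q ∨ (R ⊃ P))) = max(0.8, 0.7) = 0.8
¬Q: Łukasiewicz ¬ gives 1 − 0.7 = 0.3
¬¬Q: Łukasiewicz ¬ gives 1 − 0.3 = 0.7
¬¬¬Q: Łukasiewicz ¬ gives 1 − 0.7 = 0.3
¬¬¬¬Q: Łukasiewicz ¬ gives 1 − 0.3 = 0.7
((R ∨ (¬Q ∨ (R ⊃ P))) ∧ ¬¬¬¬Q) = min(0.8, 0.7) = 0.7
(¬¬P ∨ ((R ∨ (¬Q ∨ (R ⊃ P))) ∧ ¬¬¬¬Q)) = max(0.5, 0.7) = 0.7
¬(¬¬P ∨ ((R ∨ (¬Q ∨ (R ⊃ P))) ∧ ¬¬¬¬Q)): Łukasiewicz ¬ gives 1 − 0.7 = 0.3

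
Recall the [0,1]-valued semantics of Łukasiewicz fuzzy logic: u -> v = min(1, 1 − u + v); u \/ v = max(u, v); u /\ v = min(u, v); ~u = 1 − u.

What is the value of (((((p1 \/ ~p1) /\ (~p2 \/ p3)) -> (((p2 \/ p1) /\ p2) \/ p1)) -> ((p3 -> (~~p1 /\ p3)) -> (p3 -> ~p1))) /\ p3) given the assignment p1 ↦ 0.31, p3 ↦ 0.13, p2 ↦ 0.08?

0.13

~p1: Łukasiewicz ¬ gives 1 − 0.31 = 0.69
(p1 \/ ~p1) = max(0.31, 0.69) = 0.69
~p2: Łukasiewicz ¬ gives 1 − 0.08 = 0.92
(~p2 \/ p3) = max(0.92, 0.13) = 0.92
((p1 \/ ~p1) /\ (~p2 \/ p3)) = min(0.69, 0.92) = 0.69
(p2 \/ p1) = max(0.08, 0.31) = 0.31
((p2 \/ p1) /\ p2) = min(0.31, 0.08) = 0.08
(((p2 \/ p1) /\ p2) \/ p1) = max(0.08, 0.31) = 0.31
(((p1 \/ ~p1) /\ (~p2 \/ p3)) -> (((p2 \/ p1) /\ p2) \/ p1)): min(1, 1 − 0.69 + 0.31) = 0.62
~p1: Łukasiewicz ¬ gives 1 − 0.31 = 0.69
~~p1: Łukasiewicz ¬ gives 1 − 0.69 = 0.31
(~~p1 /\ p3) = min(0.31, 0.13) = 0.13
(p3 -> (~~p1 /\ p3)): min(1, 1 − 0.13 + 0.13) = 1
~p1: Łukasiewicz ¬ gives 1 − 0.31 = 0.69
(p3 -> ~p1): min(1, 1 − 0.13 + 0.69) = 1
((p3 -> (~~p1 /\ p3)) -> (p3 -> ~p1)): min(1, 1 − 1 + 1) = 1
((((p1 \/ ~p1) /\ (~p2 \/ p3)) -> (((p2 \/ p1) /\ p2) \/ p1)) -> ((p3 -> (~~p1 /\ p3)) -> (p3 -> ~p1))): min(1, 1 − 0.62 + 1) = 1
(((((p1 \/ ~p1) /\ (~p2 \/ p3)) -> (((p2 \/ p1) /\ p2) \/ p1)) -> ((p3 -> (~~p1 /\ p3)) -> (p3 -> ~p1))) /\ p3) = min(1, 0.13) = 0.13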